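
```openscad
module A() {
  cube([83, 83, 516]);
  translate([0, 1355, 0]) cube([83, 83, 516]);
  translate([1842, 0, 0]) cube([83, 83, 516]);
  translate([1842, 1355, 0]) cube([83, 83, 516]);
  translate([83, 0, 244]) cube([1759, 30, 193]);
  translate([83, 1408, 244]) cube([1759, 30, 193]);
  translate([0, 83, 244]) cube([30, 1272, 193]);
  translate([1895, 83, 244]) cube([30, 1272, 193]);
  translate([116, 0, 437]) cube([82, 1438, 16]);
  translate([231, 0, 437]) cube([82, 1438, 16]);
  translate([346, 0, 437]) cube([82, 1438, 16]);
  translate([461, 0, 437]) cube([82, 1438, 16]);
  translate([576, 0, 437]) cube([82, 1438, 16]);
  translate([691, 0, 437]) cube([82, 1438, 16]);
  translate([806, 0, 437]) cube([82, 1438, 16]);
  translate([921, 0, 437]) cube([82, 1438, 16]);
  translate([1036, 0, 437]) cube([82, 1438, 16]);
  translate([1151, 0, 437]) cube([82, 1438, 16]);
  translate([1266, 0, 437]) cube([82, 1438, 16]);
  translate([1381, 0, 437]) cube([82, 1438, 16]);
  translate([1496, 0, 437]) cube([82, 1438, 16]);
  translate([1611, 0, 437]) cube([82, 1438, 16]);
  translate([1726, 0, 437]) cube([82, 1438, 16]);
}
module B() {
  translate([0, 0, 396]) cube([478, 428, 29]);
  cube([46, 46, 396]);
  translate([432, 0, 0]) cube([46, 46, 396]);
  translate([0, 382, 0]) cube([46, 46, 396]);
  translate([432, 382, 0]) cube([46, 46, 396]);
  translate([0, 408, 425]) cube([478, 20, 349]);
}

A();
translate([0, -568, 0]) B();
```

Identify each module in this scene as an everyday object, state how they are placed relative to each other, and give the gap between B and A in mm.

The chair's nearest face is 140 mm from the bed frame's −y face.

A is a bed frame. B is a chair. The chair is on the floor beside the bed frame on its −y side. The gap between the chair and the bed frame is 140 mm.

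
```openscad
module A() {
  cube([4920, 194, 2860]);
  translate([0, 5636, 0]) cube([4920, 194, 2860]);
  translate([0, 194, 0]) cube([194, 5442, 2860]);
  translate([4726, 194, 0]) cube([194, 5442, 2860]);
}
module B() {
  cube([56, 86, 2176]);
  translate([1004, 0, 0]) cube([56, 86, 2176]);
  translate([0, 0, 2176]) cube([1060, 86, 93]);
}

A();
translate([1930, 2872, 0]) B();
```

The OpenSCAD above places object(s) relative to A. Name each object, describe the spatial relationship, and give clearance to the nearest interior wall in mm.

Clearances: x = 1736, y = 2678; minimum 1736 mm.

A is a house frame. B is a door frame. The door frame sits inside the house frame, centred. The clearance to the nearest interior wall is 1736 mm.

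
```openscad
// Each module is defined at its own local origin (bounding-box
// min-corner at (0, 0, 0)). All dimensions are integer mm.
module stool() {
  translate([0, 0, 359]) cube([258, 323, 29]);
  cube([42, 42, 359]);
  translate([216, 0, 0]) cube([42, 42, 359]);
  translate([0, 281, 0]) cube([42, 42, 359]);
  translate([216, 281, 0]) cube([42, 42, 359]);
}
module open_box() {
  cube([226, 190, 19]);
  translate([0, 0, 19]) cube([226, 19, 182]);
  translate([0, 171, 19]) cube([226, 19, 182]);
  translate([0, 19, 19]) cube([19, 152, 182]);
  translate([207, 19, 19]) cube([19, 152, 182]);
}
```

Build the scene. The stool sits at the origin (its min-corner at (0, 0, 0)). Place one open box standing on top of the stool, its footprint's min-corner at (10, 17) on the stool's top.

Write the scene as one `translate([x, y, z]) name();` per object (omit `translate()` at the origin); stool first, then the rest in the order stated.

stool();
translate([10, 17, 388]) open_box();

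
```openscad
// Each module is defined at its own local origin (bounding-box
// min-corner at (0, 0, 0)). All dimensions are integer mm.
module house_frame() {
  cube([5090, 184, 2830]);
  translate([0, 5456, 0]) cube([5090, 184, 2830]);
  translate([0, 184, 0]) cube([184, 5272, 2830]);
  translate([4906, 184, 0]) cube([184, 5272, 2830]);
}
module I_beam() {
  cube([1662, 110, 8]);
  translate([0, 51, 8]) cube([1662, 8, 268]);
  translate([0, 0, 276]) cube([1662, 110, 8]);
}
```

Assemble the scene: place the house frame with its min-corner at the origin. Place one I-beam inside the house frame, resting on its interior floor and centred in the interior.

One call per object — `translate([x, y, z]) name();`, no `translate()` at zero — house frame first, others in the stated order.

house_frame();
translate([1714, 2765, 0]) I_beam();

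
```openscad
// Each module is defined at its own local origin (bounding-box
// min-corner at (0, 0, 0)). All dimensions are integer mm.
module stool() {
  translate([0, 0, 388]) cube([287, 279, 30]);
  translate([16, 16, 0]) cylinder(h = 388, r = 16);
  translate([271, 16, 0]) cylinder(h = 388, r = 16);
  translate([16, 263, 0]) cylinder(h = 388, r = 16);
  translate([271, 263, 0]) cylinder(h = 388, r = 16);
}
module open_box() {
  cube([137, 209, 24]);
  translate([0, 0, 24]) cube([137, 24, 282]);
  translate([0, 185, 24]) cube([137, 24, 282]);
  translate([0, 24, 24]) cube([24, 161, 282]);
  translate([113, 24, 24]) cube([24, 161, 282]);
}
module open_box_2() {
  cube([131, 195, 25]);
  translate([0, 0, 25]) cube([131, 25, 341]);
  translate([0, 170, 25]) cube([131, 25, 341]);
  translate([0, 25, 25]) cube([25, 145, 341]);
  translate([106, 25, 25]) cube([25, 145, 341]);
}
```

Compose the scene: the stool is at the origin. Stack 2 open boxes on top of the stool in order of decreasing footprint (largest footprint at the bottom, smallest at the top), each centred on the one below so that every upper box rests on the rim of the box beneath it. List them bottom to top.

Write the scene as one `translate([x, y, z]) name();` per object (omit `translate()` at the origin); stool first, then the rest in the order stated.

stool();
translate([75, 35, 418]) open_box();
translate([78, 42, 724]) open_box_2();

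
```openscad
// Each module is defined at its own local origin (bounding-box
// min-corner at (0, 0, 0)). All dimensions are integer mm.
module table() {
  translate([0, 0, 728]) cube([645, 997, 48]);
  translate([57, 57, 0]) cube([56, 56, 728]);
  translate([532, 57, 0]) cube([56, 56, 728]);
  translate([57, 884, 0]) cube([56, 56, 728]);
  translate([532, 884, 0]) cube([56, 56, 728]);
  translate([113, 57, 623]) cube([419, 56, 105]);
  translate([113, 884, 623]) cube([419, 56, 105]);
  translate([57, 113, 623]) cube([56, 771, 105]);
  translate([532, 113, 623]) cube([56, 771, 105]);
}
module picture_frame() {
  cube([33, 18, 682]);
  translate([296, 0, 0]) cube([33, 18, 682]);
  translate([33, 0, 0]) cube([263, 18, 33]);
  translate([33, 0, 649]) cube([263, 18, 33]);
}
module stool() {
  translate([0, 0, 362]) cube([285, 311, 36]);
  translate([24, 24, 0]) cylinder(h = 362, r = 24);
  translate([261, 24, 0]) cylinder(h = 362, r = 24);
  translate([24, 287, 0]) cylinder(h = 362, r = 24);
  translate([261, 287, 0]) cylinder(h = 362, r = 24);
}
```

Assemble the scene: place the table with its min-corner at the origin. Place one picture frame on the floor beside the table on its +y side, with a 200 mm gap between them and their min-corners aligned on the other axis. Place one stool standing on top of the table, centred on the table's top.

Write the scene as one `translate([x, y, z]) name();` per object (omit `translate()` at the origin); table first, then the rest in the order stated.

table();
translate([0, 1197, 0]) picture_frame();
translate([180, 343, 776]) stool();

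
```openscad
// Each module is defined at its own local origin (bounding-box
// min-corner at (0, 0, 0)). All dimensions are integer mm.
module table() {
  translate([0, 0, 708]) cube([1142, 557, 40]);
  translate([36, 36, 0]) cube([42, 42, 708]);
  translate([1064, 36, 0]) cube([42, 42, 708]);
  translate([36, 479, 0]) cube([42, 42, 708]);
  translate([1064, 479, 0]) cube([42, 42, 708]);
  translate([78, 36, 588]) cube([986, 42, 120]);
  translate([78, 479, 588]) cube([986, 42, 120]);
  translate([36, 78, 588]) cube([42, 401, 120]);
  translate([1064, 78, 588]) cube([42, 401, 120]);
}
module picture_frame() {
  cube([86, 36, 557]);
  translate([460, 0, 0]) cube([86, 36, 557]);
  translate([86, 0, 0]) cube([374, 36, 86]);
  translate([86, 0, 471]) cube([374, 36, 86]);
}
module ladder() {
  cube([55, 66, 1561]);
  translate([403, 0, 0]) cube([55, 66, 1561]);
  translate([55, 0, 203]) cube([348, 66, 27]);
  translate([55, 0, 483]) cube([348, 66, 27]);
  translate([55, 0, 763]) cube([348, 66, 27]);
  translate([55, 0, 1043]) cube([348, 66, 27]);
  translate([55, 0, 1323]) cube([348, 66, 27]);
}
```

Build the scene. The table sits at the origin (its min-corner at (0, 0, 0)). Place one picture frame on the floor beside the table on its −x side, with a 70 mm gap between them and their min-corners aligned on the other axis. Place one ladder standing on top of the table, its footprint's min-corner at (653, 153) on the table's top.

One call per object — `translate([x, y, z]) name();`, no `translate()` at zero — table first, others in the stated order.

table();
translate([-616, 0, 0]) picture_frame();
translate([653, 153, 748]) ladder();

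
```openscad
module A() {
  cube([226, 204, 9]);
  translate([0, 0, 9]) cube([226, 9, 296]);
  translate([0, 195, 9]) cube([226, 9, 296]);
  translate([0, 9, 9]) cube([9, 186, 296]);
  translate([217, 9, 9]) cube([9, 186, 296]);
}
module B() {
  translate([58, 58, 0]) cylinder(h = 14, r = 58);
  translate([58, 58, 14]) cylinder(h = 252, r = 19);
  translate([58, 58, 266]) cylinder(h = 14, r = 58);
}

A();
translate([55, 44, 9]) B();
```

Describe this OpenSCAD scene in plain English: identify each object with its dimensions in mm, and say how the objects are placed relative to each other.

A is an open-topped rectangular box: outside dimensions 226×204×305 mm, with a uniform wall and base thickness of 9 mm. The base is a full 226×204 slab on the floor; four walls sit on top of the base. The front and back walls (the −y and +y sides) span the full width; the two side walls fit between them.

B is a spool: two coaxial disc flanges of radius 58 mm and thickness 14 mm, joined by a core cylinder of radius 19 mm and height 252 mm. The lower flange rests on z = 0 and the three cylinders share a vertical axis.

The spool sits inside the open box, centred.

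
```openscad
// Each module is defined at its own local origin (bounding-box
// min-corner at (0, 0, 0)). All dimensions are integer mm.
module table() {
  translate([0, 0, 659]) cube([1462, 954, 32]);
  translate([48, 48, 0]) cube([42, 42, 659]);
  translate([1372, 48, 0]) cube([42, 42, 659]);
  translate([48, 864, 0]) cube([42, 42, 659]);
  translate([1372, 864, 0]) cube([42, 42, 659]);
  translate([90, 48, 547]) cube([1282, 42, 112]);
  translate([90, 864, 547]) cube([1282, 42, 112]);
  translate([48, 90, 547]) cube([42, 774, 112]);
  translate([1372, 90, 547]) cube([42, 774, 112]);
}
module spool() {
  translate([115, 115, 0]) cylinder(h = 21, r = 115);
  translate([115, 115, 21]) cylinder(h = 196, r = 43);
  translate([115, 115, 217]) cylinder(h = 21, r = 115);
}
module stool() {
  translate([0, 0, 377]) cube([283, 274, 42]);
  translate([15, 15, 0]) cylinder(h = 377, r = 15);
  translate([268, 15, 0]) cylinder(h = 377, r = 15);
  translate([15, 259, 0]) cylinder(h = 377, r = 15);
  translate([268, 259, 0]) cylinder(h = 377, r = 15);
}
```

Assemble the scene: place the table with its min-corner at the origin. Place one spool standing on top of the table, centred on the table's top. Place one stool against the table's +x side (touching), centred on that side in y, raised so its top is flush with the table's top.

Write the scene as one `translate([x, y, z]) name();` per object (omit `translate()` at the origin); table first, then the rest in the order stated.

table();
translate([616, 362, 691]) spool();
translate([1462, 340, 272]) stool();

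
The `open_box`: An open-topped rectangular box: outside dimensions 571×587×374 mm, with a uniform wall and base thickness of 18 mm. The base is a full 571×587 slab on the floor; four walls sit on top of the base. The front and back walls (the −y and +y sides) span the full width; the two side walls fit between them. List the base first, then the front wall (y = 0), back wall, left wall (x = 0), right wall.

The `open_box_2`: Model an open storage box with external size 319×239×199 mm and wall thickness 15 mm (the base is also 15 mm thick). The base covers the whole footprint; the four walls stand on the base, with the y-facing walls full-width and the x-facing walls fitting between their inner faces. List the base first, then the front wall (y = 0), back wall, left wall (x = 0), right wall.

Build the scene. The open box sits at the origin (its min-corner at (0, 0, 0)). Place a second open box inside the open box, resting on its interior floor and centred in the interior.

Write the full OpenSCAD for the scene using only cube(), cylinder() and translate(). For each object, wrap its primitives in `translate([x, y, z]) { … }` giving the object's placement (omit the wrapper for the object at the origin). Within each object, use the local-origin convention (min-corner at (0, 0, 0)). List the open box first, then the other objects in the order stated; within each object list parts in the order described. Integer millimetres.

cube([571, 587, 18]);
translate([0, 0, 18]) cube([571, 18, 356]);
translate([0, 569, 18]) cube([571, 18, 356]);
translate([0, 18, 18]) cube([18, 551, 356]);
translate([553, 18, 18]) cube([18, 551, 356]);
translate([126, 174, 18]) {
  cube([319, 239, 15]);
  translate([0, 0, 15]) cube([319, 15, 184]);
  translate([0, 224, 15]) cube([319, 15, 184]);
  translate([0, 15, 15]) cube([15, 209, 184]);
  translate([304, 15, 15]) cube([15, 209, 184]);
}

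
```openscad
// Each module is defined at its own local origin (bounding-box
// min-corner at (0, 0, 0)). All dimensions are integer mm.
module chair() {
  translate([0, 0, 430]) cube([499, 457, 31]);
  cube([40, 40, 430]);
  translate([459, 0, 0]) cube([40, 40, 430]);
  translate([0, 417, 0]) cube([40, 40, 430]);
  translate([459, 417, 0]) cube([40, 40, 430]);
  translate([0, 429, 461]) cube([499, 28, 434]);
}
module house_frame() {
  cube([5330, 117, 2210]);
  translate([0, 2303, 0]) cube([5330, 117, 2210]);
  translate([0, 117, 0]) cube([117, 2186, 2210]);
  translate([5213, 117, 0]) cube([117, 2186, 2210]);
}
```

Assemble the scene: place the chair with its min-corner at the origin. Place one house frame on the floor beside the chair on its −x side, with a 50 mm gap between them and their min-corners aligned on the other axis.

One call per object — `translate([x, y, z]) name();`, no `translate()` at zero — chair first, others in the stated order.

chair();
translate([-5380, 0, 0]) house_frame();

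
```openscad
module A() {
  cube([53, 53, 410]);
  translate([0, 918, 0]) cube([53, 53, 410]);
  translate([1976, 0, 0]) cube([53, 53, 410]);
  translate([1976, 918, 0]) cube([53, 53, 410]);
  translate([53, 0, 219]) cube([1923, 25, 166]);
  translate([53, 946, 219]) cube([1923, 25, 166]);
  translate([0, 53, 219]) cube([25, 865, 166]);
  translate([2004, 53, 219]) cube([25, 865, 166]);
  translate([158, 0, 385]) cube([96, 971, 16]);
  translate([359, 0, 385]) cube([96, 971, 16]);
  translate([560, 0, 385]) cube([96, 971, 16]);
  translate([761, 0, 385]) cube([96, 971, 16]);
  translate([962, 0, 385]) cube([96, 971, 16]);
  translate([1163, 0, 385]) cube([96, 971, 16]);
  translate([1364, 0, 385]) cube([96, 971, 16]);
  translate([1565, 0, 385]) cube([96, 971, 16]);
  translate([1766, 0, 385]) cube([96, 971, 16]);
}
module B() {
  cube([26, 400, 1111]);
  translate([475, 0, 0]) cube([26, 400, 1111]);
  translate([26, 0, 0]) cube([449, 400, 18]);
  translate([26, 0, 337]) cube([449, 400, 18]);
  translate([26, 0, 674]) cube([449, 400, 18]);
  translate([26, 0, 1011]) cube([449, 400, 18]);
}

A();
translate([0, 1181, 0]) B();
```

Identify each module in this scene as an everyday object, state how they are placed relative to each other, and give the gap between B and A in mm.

The bookshelf's nearest face is 210 mm from the bed frame's +y face.

A is a bed frame. B is a bookshelf. The bookshelf is on the floor beside the bed frame on its +y side. The gap between the bookshelf and the bed frame is 210 mm.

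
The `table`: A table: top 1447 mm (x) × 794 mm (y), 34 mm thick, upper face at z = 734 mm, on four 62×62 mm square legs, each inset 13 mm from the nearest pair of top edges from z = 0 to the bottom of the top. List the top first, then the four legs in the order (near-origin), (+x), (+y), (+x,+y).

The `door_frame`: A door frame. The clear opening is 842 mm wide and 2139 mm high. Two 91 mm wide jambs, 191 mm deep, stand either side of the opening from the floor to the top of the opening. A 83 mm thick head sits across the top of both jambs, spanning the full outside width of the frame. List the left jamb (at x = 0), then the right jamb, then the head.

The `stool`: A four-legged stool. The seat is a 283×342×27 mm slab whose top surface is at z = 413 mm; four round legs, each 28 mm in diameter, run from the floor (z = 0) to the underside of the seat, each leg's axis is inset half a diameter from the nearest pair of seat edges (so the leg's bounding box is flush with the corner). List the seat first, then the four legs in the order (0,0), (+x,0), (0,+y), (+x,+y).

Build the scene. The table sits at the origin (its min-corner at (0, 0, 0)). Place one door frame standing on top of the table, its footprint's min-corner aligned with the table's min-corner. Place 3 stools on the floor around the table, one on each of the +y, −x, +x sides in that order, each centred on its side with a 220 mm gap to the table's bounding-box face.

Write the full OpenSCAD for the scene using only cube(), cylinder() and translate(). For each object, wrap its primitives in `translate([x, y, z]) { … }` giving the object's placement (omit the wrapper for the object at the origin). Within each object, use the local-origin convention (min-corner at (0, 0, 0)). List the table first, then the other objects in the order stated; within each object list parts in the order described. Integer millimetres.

translate([0, 0, 700]) cube([1447, 794, 34]);
translate([13, 13, 0]) cube([62, 62, 700]);
translate([1372, 13, 0]) cube([62, 62, 700]);
translate([13, 719, 0]) cube([62, 62, 700]);
translate([1372, 719, 0]) cube([62, 62, 700]);
translate([0, 0, 734]) {
  cube([91, 191, 2139]);
  translate([933, 0, 0]) cube([91, 191, 2139]);
  translate([0, 0, 2139]) cube([1024, 191, 83]);
}
translate([582, 1014, 0]) {
  translate([0, 0, 386]) cube([283, 342, 27]);
  translate([14, 14, 0]) cylinder(h = 386, r = 14);
  translate([269, 14, 0]) cylinder(h = 386, r = 14);
  translate([14, 328, 0]) cylinder(h = 386, r = 14);
  translate([269, 328, 0]) cylinder(h = 386, r = 14);
}
translate([-503, 226, 0]) {
  translate([0, 0, 386]) cube([283, 342, 27]);
  translate([14, 14, 0]) cylinder(h = 386, r = 14);
  translate([269, 14, 0]) cylinder(h = 386, r = 14);
  translate([14, 328, 0]) cylinder(h = 386, r = 14);
  translate([269, 328, 0]) cylinder(h = 386, r = 14);
}
translate([1667, 226, 0]) {
  translate([0, 0, 386]) cube([283, 342, 27]);
  translate([14, 14, 0]) cylinder(h = 386, r = 14);
  translate([269, 14, 0]) cylinder(h = 386, r = 14);
  translate([14, 328, 0]) cylinder(h = 386, r = 14);
  translate([269, 328, 0]) cylinder(h = 386, r = 14);
}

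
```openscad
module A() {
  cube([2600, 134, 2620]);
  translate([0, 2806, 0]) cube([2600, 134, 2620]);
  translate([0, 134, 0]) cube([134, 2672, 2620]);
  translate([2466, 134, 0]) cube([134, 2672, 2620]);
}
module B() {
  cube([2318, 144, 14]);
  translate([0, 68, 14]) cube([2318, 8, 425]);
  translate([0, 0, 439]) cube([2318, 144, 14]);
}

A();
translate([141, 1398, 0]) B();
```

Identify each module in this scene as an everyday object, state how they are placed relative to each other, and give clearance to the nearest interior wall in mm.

A is a house frame. B is an I-beam. The I-beam sits inside the house frame, centred. The clearance to the nearest interior wall is 7 mm.

Clearances: x = 7, y = 1264; minimum 7 mm.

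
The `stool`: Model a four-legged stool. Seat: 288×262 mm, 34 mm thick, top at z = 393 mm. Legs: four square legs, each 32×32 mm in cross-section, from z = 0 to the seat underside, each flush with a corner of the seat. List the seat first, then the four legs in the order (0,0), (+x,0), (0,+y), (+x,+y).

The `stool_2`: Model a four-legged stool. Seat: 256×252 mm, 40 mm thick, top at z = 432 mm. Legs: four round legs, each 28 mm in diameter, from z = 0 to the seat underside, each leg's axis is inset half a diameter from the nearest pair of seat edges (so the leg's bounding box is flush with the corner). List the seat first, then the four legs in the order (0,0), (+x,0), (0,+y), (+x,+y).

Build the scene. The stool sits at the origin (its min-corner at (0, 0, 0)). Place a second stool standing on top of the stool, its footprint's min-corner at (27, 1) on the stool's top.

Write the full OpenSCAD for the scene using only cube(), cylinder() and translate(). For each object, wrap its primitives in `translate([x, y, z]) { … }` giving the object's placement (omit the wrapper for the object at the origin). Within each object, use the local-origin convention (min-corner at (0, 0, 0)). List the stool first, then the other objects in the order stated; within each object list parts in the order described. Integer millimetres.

translate([0, 0, 359]) cube([288, 262, 34]);
cube([32, 32, 359]);
translate([256, 0, 0]) cube([32, 32, 359]);
translate([0, 230, 0]) cube([32, 32, 359]);
translate([256, 230, 0]) cube([32, 32, 359]);
translate([27, 1, 393]) {
  translate([0, 0, 392]) cube([256, 252, 40]);
  translate([14, 14, 0]) cylinder(h = 392, r = 14);
  translate([242, 14, 0]) cylinder(h = 392, r = 14);
  translate([14, 238, 0]) cylinder(h = 392, r = 14);
  translate([242, 238, 0]) cylinder(h = 392, r = 14);
}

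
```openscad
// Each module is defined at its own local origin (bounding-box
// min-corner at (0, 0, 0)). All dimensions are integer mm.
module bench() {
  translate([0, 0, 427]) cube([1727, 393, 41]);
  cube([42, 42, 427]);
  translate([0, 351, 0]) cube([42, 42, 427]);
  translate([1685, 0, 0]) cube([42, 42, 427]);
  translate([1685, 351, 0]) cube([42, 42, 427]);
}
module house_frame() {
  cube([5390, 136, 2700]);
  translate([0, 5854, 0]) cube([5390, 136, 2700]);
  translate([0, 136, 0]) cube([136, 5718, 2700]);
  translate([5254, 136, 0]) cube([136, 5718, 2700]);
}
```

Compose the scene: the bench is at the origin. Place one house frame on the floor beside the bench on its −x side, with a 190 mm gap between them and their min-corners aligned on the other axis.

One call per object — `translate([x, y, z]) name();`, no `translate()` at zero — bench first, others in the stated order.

bench();
translate([-5580, 0, 0]) house_frame();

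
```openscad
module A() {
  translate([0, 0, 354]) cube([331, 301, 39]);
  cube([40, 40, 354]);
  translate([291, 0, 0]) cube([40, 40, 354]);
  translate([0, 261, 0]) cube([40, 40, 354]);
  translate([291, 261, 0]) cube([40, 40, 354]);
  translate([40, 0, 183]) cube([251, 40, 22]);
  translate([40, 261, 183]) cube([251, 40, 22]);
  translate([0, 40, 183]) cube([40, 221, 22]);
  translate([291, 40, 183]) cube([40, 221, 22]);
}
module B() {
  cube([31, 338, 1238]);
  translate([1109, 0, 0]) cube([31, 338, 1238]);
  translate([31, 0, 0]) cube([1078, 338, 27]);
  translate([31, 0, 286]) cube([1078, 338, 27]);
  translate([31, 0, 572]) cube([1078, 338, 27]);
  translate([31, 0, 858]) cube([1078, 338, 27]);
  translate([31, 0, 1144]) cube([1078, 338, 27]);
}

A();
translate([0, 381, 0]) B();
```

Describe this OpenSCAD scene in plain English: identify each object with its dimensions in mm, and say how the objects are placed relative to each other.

A is a simple wooden stool: a rectangular seat 331 mm (x) by 301 mm (y), 39 mm thick, top face at z = 393 mm, on four square legs, each 40×40 mm in cross-section. The legs rest on z = 0, each flush with a corner of the seat. Four stretchers, 40 mm wide and 22 mm tall, connect adjacent legs with their undersides at z = 183 mm, each running between the inner faces of the legs it joins and aligned with the legs' outer faces on the other axis.

B is an open bookshelf. Two side panels, each 31 mm thick, 338 mm deep and 1238 mm tall, stand 1140 mm apart (outside-to-outside). Between them sit 5 shelves, each 27 mm thick and 338 mm deep, spanning the full gap between the sides. The bottom shelf rests on the floor (its underside at z = 0) and the clear gap between one shelf's top and the next shelf's underside is 259 mm.

The bookshelf is on the floor beside the stool on its +y side.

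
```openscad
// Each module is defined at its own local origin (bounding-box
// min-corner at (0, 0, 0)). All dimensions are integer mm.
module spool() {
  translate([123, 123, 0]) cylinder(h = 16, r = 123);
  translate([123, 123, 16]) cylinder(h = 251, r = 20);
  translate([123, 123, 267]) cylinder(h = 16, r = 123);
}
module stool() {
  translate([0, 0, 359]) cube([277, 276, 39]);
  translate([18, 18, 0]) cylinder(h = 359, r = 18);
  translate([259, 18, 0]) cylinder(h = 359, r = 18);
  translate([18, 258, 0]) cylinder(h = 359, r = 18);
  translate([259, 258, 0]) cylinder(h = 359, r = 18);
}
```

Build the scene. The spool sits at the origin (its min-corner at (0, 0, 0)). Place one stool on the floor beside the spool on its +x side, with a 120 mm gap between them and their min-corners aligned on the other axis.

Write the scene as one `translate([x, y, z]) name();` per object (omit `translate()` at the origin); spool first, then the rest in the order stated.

spool();
translate([366, 0, 0]) stool();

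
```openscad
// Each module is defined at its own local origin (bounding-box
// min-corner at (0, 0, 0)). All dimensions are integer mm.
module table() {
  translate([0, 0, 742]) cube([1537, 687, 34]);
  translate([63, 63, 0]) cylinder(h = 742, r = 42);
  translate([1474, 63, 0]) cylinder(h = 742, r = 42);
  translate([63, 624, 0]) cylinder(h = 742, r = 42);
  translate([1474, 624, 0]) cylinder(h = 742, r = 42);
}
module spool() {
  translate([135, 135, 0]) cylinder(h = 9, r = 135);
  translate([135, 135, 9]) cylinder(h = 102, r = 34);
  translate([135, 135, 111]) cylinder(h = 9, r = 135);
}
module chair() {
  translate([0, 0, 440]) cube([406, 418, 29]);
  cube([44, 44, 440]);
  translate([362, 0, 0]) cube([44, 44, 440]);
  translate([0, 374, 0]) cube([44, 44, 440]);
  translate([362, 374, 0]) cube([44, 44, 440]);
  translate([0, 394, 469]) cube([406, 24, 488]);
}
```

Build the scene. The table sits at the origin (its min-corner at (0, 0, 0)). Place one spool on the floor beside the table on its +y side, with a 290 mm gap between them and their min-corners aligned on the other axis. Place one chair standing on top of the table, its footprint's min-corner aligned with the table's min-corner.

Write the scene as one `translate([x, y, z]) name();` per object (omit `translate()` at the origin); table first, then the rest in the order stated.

table();
translate([0, 977, 0]) spool();
translate([0, 0, 776]) chair();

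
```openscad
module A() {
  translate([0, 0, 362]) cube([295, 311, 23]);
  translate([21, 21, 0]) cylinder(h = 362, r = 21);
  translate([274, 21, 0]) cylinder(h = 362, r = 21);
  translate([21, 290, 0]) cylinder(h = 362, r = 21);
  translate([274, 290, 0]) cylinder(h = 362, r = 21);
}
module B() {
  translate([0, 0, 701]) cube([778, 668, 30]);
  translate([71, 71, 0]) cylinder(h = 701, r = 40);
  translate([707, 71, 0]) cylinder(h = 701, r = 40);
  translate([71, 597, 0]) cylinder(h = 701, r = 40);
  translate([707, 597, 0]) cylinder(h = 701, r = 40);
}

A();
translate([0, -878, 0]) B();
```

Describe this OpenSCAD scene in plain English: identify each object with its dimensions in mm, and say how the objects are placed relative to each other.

A is a four-legged stool. The seat is 295×311 mm, 23 mm thick, top at z = 385 mm. It stands on four round legs, each 42 mm in diameter, from z = 0 to the seat underside, each leg's axis is inset half a diameter from the nearest pair of seat edges (so the leg's bounding box is flush with the corner).

B is a table with a 778×668 mm rectangular top, 30 mm thick, top surface at z = 731 mm, supported by four round legs of 80 mm diameter, each leg's bounding box inset 31 mm from the nearest pair of top edges, running from the floor.

The table is on the floor beside the stool on its −y side.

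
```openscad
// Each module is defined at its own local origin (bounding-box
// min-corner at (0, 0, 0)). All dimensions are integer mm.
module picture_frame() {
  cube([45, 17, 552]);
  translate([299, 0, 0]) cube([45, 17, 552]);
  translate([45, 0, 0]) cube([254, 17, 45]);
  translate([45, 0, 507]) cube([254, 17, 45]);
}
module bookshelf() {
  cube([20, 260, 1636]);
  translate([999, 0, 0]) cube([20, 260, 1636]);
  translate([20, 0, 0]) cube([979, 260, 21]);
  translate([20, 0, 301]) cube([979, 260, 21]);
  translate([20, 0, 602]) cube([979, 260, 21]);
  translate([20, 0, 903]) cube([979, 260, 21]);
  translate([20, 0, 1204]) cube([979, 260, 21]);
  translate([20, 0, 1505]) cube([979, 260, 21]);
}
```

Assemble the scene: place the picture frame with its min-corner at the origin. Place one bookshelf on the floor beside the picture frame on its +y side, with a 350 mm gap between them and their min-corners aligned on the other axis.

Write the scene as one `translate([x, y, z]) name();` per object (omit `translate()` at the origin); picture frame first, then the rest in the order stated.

picture_frame();
translate([0, 367, 0]) bookshelf();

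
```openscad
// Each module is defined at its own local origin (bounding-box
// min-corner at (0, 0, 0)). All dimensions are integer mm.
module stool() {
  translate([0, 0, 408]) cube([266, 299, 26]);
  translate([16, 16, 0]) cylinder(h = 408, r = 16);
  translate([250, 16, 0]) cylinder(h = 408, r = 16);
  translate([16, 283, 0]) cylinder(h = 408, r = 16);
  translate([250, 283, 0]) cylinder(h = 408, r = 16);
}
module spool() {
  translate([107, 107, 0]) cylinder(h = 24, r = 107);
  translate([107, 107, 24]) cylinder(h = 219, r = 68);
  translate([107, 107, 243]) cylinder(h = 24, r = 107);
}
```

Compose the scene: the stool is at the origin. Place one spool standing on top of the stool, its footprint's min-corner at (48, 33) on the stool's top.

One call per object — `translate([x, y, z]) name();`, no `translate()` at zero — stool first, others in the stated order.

stool();
translate([48, 33, 434]) spool();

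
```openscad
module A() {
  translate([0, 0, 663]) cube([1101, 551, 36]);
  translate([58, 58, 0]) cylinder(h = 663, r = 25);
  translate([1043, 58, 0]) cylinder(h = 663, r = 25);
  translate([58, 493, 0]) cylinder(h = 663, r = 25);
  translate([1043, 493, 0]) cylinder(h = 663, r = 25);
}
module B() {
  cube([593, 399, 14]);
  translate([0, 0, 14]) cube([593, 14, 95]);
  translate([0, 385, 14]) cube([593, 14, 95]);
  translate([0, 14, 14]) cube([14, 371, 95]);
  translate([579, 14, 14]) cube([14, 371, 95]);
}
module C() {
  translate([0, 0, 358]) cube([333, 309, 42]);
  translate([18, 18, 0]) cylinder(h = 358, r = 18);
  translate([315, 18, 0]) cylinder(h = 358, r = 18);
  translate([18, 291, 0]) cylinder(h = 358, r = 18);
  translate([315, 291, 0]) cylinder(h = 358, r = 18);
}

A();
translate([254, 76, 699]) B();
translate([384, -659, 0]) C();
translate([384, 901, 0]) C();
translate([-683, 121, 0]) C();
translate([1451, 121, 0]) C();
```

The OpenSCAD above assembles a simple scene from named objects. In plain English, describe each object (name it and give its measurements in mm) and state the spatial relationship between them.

A is a table with a 1101×551 mm rectangular top, 36 mm thick, top surface at z = 699 mm, supported by four round legs of 50 mm diameter, each leg's bounding box inset 33 mm from the nearest pair of top edges, running from the floor.

B is an open-topped rectangular box: outside dimensions 593×399×109 mm, with a uniform wall and base thickness of 14 mm. The base is a full 593×399 slab on the floor; four walls sit on top of the base. The front and back walls (the −y and +y sides) span the full width; the two side walls fit between them.

C is a simple wooden stool: a rectangular seat 333 mm (x) by 309 mm (y), 42 mm thick, top face at z = 400 mm, on four round legs, each 36 mm in diameter. The legs rest on z = 0, each leg's axis is inset half a diameter from the nearest pair of seat edges (so the leg's bounding box is flush with the corner).

The open box is on top of the table, centred. Four stools sit around the table at the −y, +y, −x, +x sides.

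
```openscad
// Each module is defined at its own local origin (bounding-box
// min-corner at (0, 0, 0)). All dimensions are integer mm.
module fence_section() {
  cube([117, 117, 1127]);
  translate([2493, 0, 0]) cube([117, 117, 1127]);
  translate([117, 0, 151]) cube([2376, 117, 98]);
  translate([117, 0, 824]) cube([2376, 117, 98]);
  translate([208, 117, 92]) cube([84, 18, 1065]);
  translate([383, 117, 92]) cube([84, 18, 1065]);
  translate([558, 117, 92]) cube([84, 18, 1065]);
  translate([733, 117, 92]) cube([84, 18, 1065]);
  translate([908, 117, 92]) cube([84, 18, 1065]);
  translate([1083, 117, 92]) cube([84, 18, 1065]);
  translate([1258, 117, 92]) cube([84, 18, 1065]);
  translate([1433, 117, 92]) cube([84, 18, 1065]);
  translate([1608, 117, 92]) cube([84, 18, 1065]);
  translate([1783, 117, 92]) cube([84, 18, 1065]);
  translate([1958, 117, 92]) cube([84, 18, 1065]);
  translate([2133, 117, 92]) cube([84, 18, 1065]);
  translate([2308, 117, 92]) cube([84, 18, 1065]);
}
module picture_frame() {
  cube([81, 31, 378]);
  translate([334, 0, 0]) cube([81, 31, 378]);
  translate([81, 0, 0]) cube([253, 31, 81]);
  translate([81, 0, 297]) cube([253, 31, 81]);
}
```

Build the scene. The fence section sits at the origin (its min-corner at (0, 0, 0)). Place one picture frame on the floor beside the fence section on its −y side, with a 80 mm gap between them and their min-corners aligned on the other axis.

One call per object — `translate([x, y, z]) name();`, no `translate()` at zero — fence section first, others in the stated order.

fence_section();
translate([0, -111, 0]) picture_frame();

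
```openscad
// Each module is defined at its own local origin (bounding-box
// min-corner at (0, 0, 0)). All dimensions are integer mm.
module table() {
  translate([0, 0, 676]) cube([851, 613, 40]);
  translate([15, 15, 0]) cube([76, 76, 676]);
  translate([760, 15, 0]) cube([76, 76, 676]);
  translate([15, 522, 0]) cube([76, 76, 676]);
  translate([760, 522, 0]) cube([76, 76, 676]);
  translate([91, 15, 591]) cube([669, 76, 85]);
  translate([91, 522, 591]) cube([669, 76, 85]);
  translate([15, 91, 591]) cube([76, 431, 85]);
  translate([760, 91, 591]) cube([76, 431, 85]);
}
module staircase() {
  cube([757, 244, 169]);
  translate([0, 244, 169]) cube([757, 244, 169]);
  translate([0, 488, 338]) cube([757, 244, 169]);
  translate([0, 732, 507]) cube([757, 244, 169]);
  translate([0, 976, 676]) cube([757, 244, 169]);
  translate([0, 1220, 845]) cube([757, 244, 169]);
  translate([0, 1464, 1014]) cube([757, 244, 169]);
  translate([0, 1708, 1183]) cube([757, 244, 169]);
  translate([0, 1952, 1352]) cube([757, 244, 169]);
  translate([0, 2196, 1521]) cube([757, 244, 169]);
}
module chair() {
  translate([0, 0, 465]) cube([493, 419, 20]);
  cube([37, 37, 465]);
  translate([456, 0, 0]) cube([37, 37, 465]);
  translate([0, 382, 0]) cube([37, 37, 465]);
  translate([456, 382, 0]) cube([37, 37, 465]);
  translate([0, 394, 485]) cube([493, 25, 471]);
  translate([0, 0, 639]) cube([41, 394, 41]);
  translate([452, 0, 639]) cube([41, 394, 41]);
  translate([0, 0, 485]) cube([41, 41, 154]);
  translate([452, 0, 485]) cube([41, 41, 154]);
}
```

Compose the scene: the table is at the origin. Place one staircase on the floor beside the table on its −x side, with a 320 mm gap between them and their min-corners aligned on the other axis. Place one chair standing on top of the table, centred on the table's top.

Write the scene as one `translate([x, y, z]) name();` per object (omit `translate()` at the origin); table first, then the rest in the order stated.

table();
translate([-1077, 0, 0]) staircase();
translate([179, 97, 716]) chair();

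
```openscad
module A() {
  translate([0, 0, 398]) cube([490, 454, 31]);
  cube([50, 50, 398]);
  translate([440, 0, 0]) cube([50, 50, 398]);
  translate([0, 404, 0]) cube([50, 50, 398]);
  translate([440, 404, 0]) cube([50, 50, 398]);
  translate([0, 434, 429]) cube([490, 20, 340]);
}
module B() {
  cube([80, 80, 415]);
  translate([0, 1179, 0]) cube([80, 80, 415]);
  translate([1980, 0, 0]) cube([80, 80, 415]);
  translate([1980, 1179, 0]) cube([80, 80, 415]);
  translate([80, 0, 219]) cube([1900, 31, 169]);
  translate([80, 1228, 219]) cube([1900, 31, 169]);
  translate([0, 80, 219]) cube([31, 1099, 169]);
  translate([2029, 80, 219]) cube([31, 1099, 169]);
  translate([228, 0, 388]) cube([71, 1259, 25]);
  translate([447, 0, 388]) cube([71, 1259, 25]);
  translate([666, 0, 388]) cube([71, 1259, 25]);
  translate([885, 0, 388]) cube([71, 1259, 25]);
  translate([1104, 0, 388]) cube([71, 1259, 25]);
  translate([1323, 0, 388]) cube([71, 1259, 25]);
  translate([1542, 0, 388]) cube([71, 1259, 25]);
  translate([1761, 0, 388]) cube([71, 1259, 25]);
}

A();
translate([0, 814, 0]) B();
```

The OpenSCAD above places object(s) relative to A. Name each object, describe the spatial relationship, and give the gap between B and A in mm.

The bed frame's nearest face is 360 mm from the chair's +y face.

A is a chair. B is a bed frame. The bed frame is on the floor beside the chair on its +y side. The gap between the bed frame and the chair is 360 mm.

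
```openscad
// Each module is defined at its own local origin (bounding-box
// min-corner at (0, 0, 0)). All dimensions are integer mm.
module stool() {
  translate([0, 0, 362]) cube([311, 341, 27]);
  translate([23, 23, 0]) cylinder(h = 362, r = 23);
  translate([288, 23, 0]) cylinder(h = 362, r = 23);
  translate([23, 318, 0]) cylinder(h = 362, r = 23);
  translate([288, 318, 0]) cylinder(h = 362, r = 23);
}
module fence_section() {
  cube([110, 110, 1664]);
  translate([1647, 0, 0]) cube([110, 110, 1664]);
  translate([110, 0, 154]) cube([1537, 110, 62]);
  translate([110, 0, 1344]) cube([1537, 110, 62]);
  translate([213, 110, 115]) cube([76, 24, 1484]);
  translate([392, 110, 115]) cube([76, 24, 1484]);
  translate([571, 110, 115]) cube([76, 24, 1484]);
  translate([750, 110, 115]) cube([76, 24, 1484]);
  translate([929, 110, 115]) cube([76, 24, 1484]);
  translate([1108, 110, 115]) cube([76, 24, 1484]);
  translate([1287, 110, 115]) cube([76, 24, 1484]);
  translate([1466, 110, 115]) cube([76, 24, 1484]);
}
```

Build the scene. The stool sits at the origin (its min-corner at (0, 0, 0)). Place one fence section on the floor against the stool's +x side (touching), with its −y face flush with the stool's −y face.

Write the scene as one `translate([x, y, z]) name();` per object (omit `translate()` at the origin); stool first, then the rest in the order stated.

stool();
translate([311, 0, 0]) fence_section();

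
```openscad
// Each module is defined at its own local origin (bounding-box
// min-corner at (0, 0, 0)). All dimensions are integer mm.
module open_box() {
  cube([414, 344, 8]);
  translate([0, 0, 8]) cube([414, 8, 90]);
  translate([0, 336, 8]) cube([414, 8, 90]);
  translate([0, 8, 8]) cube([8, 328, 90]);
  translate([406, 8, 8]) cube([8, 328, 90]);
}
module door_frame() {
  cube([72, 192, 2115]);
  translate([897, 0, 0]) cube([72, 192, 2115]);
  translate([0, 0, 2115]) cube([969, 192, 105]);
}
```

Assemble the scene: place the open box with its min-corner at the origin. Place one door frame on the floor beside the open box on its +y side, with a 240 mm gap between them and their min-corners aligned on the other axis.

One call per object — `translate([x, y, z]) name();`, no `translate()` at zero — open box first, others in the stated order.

open_box();
translate([0, 584, 0]) door_frame();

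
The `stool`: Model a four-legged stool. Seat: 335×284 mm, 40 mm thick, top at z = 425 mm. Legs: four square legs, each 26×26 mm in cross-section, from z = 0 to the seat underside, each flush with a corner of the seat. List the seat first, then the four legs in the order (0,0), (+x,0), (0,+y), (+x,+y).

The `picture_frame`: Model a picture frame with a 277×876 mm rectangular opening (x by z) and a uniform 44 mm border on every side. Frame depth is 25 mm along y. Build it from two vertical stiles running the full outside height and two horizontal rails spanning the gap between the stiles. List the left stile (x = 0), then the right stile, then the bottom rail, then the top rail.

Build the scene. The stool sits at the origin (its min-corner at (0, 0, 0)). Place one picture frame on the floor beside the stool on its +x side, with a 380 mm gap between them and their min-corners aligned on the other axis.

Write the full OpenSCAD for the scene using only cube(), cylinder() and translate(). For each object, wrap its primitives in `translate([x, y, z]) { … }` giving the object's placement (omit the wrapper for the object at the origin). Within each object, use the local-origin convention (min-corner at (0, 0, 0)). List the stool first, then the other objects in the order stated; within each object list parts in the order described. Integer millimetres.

translate([0, 0, 385]) cube([335, 284, 40]);
cube([26, 26, 385]);
translate([309, 0, 0]) cube([26, 26, 385]);
translate([0, 258, 0]) cube([26, 26, 385]);
translate([309, 258, 0]) cube([26, 26, 385]);
translate([715, 0, 0]) {
  cube([44, 25, 964]);
  translate([321, 0, 0]) cube([44, 25, 964]);
  translate([44, 0, 0]) cube([277, 25, 44]);
  translate([44, 0, 920]) cube([277, 25, 44]);
}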